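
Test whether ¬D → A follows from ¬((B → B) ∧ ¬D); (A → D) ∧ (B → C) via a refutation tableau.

Initial set: {T ¬((B → B) ∧ ¬D); T ((A → D) ∧ (B → C)); F (¬D → A)}.
T ((A → D) ∧ (B → C)): α-rule — add T (A → D), T (B → C).
F (¬D → A): α-rule — add T ¬D, F A.
T ¬((B → B) ∧ ¬D): β-rule — branch into F (B → B)  //  F ¬D.
  branch 1 (add F (B → B)):
    F (B → B): α-rule — add T B, F B.
    × closes — contains both B and ¬B.
  branch 2 (add F ¬D):
    × closes — contains both D and ¬D.
All 2 branches close.
Every branch closed, so the premises entail the conclusion.

Yes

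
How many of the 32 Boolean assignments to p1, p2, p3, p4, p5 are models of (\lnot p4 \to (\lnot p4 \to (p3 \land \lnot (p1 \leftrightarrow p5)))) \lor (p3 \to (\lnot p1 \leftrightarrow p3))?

Initial set: {T ((\lnot p4 \to (\lnot p4 \to (p3 \land \lnot (p1 \leftrightarrow p5)))) \lor (p3 \to (\lnot p1 \leftrightarrow p3)))}.
T ((\lnot p4 \to (\lnot p4 \to (p3 \land \lnot (p1 \leftrightarrow p5)))) \lor (p3 \to (\lnot p1 \leftrightarrow p3))): β-rule — branch into T (\lnot p4 \to (\lnot p4 \to (p3 \land \lnot (p1 \leftrightarrow p5))))  //  T (p3 \to (\lnot p1 \leftrightarrow p3)).
  branch 1 (add T (\lnot p4 \to (\lnot p4 \to (p3 \land \lnot (p1 \leftrightarrow p5))))):
    T (\lnot p4 \to (\lnot p4 \to (p3 \land \lnot (p1 \leftrightarrow p5)))): β-rule — branch into F \lnot p4  //  T (\lnot p4 \to (p3 \land \lnot (p1 \leftrightarrow p5))).
      branch 1.1 (add F \lnot p4):
        ○ open, literals {p4=true}.
      branch 1.2 (add T (\lnot p4 \to (p3 \land \lnot (p1 \leftrightarrow p5)))):
        T (\lnot p4 \to (p3 \land \lnot (p1 \leftrightarrow p5))): β-rule — branch into F \lnot p4  //  T (p3 \land \lnot (p1 \leftrightarrow p5)).
          branch 1.2.1 (add F \lnot p4):
            ○ open, literals {p4=true}.
          branch 1.2.2 (add T (p3 \land \lnot (p1 \leftrightarrow p5))):
            T (p3 \land \lnot (p1 \leftrightarrow p5)): α-rule — add T p3, T \lnot (p1 \leftrightarrow p5).
            T \lnot (p1 \leftrightarrow p5): β-rule — branch into T p1, F p5  //  F p1, T p5.
              branch 1.2.2.1 (add T p1, F p5):
                ○ open, literals {p1=true, p3=true, p5=false}.
              branch 1.2.2.2 (add F p1, T p5):
                ○ open, literals {p1=false, p3=true, p5=true}.
  branch 2 (add T (p3 \to (\lnot p1 \leftrightarrow p3))):
    T (p3 \to (\lnot p1 \leftrightarrow p3)): β-rule — branch into F p3  //  T (\lnot p1 \leftrightarrow p3).
      branch 2.1 (add F p3):
        ○ open, literals {p3=false}.
      branch 2.2 (add T (\lnot p1 \leftrightarrow p3)):
        T (\lnot p1 \leftrightarrow p3): β-rule — branch into T \lnot p1, T p3  //  F \lnot p1, F p3.
          branch 2.2.1 (add T \lnot p1, T p3):
            ○ open, literals {p1=false, p3=true}.
          branch 2.2.2 (add F \lnot p1, F p3):
            ○ open, literals {p1=true, p3=false}.
0 branches closed, 7 open.
Each open branch fixes some atoms; the unmentioned ones are free. Counting distinct full assignments: branch {p4=true} (p1, p2, p3, p5) contributes 16 new; branch {p4=true} (p1, p2, p3, p5) contributes 0 new; branch {p1=true, p3=true, p5=false} (p2, p4) contributes 2 new; branch {p1=false, p3=true, p5=true} (p2, p4) contributes 2 new; branch {p3=false} (p1, p2, p4, p5) contributes 8 new; branch {p1=false, p3=true} (p2, p4, p5) contributes 2 new; branch {p1=true, p3=false} (p2, p4, p5) contributes 0 new. Total: 30.

30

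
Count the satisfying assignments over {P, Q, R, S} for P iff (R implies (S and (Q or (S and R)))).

8

Initial set: {(P iff (R implies (S and (Q or (S and R)))))}.
(P iff (R implies (S and (Q or (S and R))))): β-rule — branch into P, (R implies (S and (Q or (S and R))))  //  not P, not (R implies (S and (Q or (S and R)))).
  branch 1 (add P, (R implies (S and (Q or (S and R))))):
    (R implies (S and (Q or (S and R)))): β-rule — branch into not R  //  (S and (Q or (S and R))).
      branch 1.1 (add not R):
        ○ open, literals {P=1, R=0}.
      branch 1.2 (add (S and (Q or (S and R)))):
        (S and (Q or (S and R))): α-rule — add S, (Q or (S and R)).
        (Q or (S and R)): β-rule — branch into Q  //  (S and R).
          branch 1.2.1 (add Q):
            ○ open, literals {P=1, Q=1, S=1}.
          branch 1.2.2 (add (S and R)):
            (S and R): α-rule — add S, R.
            ○ open, literals {P=1, R=1, S=1}.
  branch 2 (add not P, not (R implies (S and (Q or (S and R))))):
    not (R implies (S and (Q or (S and R)))): α-rule — add R, not (S and (Q or (S and R))).
    not (S and (Q or (S and R))): β-rule — branch into not S  //  not (Q or (S and R)).
      branch 2.1 (add not S):
        ○ open, literals {P=0, R=1, S=0}.
      branch 2.2 (add not (Q or (S and R))):
        not (Q or (S and R)): α-rule — add not Q, not (S and R).
        not (S and R): β-rule — branch into not S  //  not R.
          branch 2.2.1 (add not S):
            ○ open, literals {P=0, Q=0, R=1, S=0}.
          branch 2.2.2 (add not R):
            × closes — contains both R and not R.
1 branch closed, 5 open.
Each open branch fixes some atoms; the unmentioned ones are free. Counting distinct full assignments: branch {P=1, R=0} (Q, S) contributes 4 new; branch {P=1, Q=1, S=1} (R) contributes 1 new; branch {P=1, R=1, S=1} (Q) contributes 1 new; branch {P=0, R=1, S=0} (Q) contributes 2 new; branch {P=0, Q=0, R=1, S=0} (none free) contributes 0 new. Total: 8.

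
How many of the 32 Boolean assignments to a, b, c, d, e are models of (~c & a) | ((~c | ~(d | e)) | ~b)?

26

Initial set: {((~c & a) | ((~c | ~(d | e)) | ~b))}.
((~c & a) | ((~c | ~(d | e)) | ~b)): β-rule — branch into (~c & a)  //  ((~c | ~(d | e)) | ~b).
  branch 1 (add (~c & a)):
    (~c & a): α-rule — add ~c, a.
    ○ open, literals {a=T, c=F}.
  branch 2 (add ((~c | ~(d | e)) | ~b)):
    ((~c | ~(d | e)) | ~b): β-rule — branch into (~c | ~(d | e))  //  ~b.
      branch 2.1 (add (~c | ~(d | e))):
        (~c | ~(d | e)): β-rule — branch into ~c  //  ~(d | e).
          branch 2.1.1 (add ~c):
            ○ open, literals {c=F}.
          branch 2.1.2 (add ~(d | e)):
            ~(d | e): α-rule — add ~d, ~e.
            ○ open, literals {d=F, e=F}.
      branch 2.2 (add ~b):
        ○ open, literals {b=F}.
0 branches closed, 4 open.
Each open branch fixes some atoms; the unmentioned ones are free. Counting distinct full assignments: branch {a=T, c=F} (b, d, e) contributes 8 new; branch {c=F} (a, b, d, e) contributes 8 new; branch {d=F, e=F} (a, b, c) contributes 4 new; branch {b=F} (a, c, d, e) contributes 6 new. Total: 26.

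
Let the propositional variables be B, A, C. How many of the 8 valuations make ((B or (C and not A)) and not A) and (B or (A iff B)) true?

3

Initial set: {T (((B or (C and not A)) and not A) and (B or (A iff B)))}.
T (((B or (C and not A)) and not A) and (B or (A iff B))): α-rule — add T ((B or (C and not A)) and not A), T (B or (A iff B)).
T ((B or (C and not A)) and not A): α-rule — add T (B or (C and not A)), T not A.
T (B or (A iff B)): β-rule — branch into T B  //  T (A iff B).
  branch 1 (add T B):
    T (B or (C and not A)): β-rule — branch into T B  //  T (C and not A).
      branch 1.1 (add T B):
        ○ open, literals {A=0, B=1}.
      branch 1.2 (add T (C and not A)):
        T (C and not A): α-rule — add T C, T not A.
        ○ open, literals {A=0, B=1, C=1}.
  branch 2 (add T (A iff B)):
    T (B or (C and not A)): β-rule — branch into T B  //  T (C and not A).
      branch 2.1 (add T B):
        T (A iff B): β-rule — branch into T A, T B  //  F A, F B.
          branch 2.1.1 (add T A, T B):
            × closes — contains both A and not A.
          branch 2.1.2 (add F A, F B):
            × closes — contains both B and not B.
      branch 2.2 (add T (C and not A)):
        T (C and not A): α-rule — add T C, T not A.
        T (A iff B): β-rule — branch into T A, T B  //  F A, F B.
          branch 2.2.1 (add T A, T B):
            × closes — contains both A and not A.
          branch 2.2.2 (add F A, F B):
            ○ open, literals {A=0, B=0, C=1}.
3 branches closed, 3 open.
Each open branch fixes some atoms; the unmentioned ones are free. Counting distinct full assignments: branch {A=0, B=1} (C) contributes 2 new; branch {A=0, B=1, C=1} (none free) contributes 0 new; branch {A=0, B=0, C=1} (none free) contributes 1 new. Total: 3.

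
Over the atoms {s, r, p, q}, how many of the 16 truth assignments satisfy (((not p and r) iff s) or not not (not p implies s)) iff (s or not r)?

Initial set: {((((not p and r) iff s) or not not (not p implies s)) iff (s or not r))}.
((((not p and r) iff s) or not not (not p implies s)) iff (s or not r)): β-rule — branch into (((not p and r) iff s) or not not (not p implies s)), (s or not r)  //  not (((not p and r) iff s) or not not (not p implies s)), not (s or not r).
  branch 1 (add (((not p and r) iff s) or not not (not p implies s)), (s or not r)):
    (((not p and r) iff s) or not not (not p implies s)): β-rule — branch into ((not p and r) iff s)  //  not not (not p implies s).
      branch 1.1 (add ((not p and r) iff s)):
        (s or not r): β-rule — branch into s  //  not r.
          branch 1.1.1 (add s):
            ((not p and r) iff s): β-rule — branch into (not p and r), s  //  not (not p and r), not s.
              branch 1.1.1.1 (add (not p and r), s):
                (not p and r): α-rule — add not p, r.
                ○ open, literals {p=false, r=true, s=true}.
              branch 1.1.1.2 (add not (not p and r), not s):
                × closes — contains both s and not s.
          branch 1.1.2 (add not r):
            ((not p and r) iff s): β-rule — branch into (not p and r), s  //  not (not p and r), not s.
              branch 1.1.2.1 (add (not p and r), s):
                (not p and r): α-rule — add not p, r.
                × closes — contains both r and not r.
              branch 1.1.2.2 (add not (not p and r), not s):
                not (not p and r): β-rule — branch into not not p  //  not r.
                  branch 1.1.2.2.1 (add not not p):
                    ○ open, literals {p=true, r=false, s=false}.
                  branch 1.1.2.2.2 (add not r):
                    ○ open, literals {r=false, s=false}.
      branch 1.2 (add not not (not p implies s)):
        not not (not p implies s): drop double negation, giving (not p implies s).
        (s or not r): β-rule — branch into s  //  not r.
          branch 1.2.1 (add s):
            (not p implies s): β-rule — branch into not not p  //  s.
              branch 1.2.1.1 (add not not p):
                ○ open, literals {p=true, s=true}.
              branch 1.2.1.2 (add s):
                ○ open, literals {s=true}.
          branch 1.2.2 (add not r):
            (not p implies s): β-rule — branch into not not p  //  s.
              branch 1.2.2.1 (add not not p):
                ○ open, literals {p=true, r=false}.
              branch 1.2.2.2 (add s):
                ○ open, literals {r=false, s=true}.
  branch 2 (add not (((not p and r) iff s) or not not (not p implies s)), not (s or not r)):
    not (((not p and r) iff s) or not not (not p implies s)): α-rule — add not ((not p and r) iff s), not not not (not p implies s).
    not (s or not r): α-rule — add not s, not not r.
    not not not (not p implies s): drop double negation, giving not (not p implies s).
    not (not p implies s): α-rule — add not p, not s.
    not ((not p and r) iff s): β-rule — branch into (not p and r), not s  //  not (not p and r), s.
      branch 2.1 (add (not p and r), not s):
        (not p and r): α-rule — add not p, r.
        ○ open, literals {p=false, r=true, s=false}.
      branch 2.2 (add not (not p and r), s):
        × closes — contains both s and not s.
3 branches closed, 8 open.
Each open branch fixes some atoms; the unmentioned ones are free. Counting distinct full assignments: branch {p=false, r=true, s=true} (q) contributes 2 new; branch {p=true, r=false, s=false} (q) contributes 2 new; branch {r=false, s=false} (p, q) contributes 2 new; branch {p=true, s=true} (r, q) contributes 4 new; branch {s=true} (r, p, q) contributes 2 new; branch {p=true, r=false} (s, q) contributes 0 new; branch {r=false, s=true} (p, q) contributes 0 new; branch {p=false, r=true, s=false} (q) contributes 2 new. Total: 14.

14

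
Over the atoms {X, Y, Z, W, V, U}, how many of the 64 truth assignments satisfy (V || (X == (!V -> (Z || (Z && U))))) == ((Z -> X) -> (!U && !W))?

24

Initial set: {((V || (X == (!V -> (Z || (Z && U))))) == ((Z -> X) -> (!U && !W)))}.
((V || (X == (!V -> (Z || (Z && U))))) == ((Z -> X) -> (!U && !W))): β-rule — branch into (V || (X == (!V -> (Z || (Z && U))))), ((Z -> X) -> (!U && !W))  //  !(V || (X == (!V -> (Z || (Z && U))))), !((Z -> X) -> (!U && !W)).
  branch 1 (add (V || (X == (!V -> (Z || (Z && U))))), ((Z -> X) -> (!U && !W))):
    (V || (X == (!V -> (Z || (Z && U))))): β-rule — branch into V  //  (X == (!V -> (Z || (Z && U)))).
      branch 1.1 (add V):
        ((Z -> X) -> (!U && !W)): β-rule — branch into !(Z -> X)  //  (!U && !W).
          branch 1.1.1 (add !(Z -> X)):
            !(Z -> X): α-rule — add Z, !X.
            ○ open, literals {V=1, X=0, Z=1}.
          branch 1.1.2 (add (!U && !W)):
            (!U && !W): α-rule — add !U, !W.
            ○ open, literals {U=0, V=1, W=0}.
      branch 1.2 (add (X == (!V -> (Z || (Z && U))))):
        ((Z -> X) -> (!U && !W)): β-rule — branch into !(Z -> X)  //  (!U && !W).
          branch 1.2.1 (add !(Z -> X)):
            !(Z -> X): α-rule — add Z, !X.
            (X == (!V -> (Z || (Z && U)))): β-rule — branch into X, (!V -> (Z || (Z && U)))  //  !X, !(!V -> (Z || (Z && U))).
              branch 1.2.1.1 (add X, (!V -> (Z || (Z && U)))):
                × closes — contains both X and !X.
              branch 1.2.1.2 (add !X, !(!V -> (Z || (Z && U)))):
                !(!V -> (Z || (Z && U))): α-rule — add !V, !(Z || (Z && U)).
                !(Z || (Z && U)): α-rule — add !Z, !(Z && U).
                × closes — contains both Z and !Z.
          branch 1.2.2 (add (!U && !W)):
            (!U && !W): α-rule — add !U, !W.
            (X == (!V -> (Z || (Z && U)))): β-rule — branch into X, (!V -> (Z || (Z && U)))  //  !X, !(!V -> (Z || (Z && U))).
              branch 1.2.2.1 (add X, (!V -> (Z || (Z && U)))):
                (!V -> (Z || (Z && U))): β-rule — branch into !!V  //  (Z || (Z && U)).
                  branch 1.2.2.1.1 (add !!V):
                    ○ open, literals {U=0, V=1, W=0, X=1}.
                  branch 1.2.2.1.2 (add (Z || (Z && U))):
                    (Z || (Z && U)): β-rule — branch into Z  //  (Z && U).
                      branch 1.2.2.1.2.1 (add Z):
                        ○ open, literals {U=0, W=0, X=1, Z=1}.
                      branch 1.2.2.1.2.2 (add (Z && U)):
                        (Z && U): α-rule — add Z, U.
                        × closes — contains both U and !U.
              branch 1.2.2.2 (add !X, !(!V -> (Z || (Z && U)))):
                !(!V -> (Z || (Z && U))): α-rule — add !V, !(Z || (Z && U)).
                !(Z || (Z && U)): α-rule — add !Z, !(Z && U).
                !(Z && U): β-rule — branch into !Z  //  !U.
                  branch 1.2.2.2.1 (add !Z):
                    ○ open, literals {U=0, V=0, W=0, X=0, Z=0}.
                  branch 1.2.2.2.2 (add !U):
                    ○ open, literals {U=0, V=0, W=0, X=0, Z=0}.
  branch 2 (add !(V || (X == (!V -> (Z || (Z && U))))), !((Z -> X) -> (!U && !W))):
    !(V || (X == (!V -> (Z || (Z && U))))): α-rule — add !V, !(X == (!V -> (Z || (Z && U)))).
    !((Z -> X) -> (!U && !W)): α-rule — add (Z -> X), !(!U && !W).
    !(X == (!V -> (Z || (Z && U)))): β-rule — branch into X, !(!V -> (Z || (Z && U)))  //  !X, (!V -> (Z || (Z && U))).
      branch 2.1 (add X, !(!V -> (Z || (Z && U)))):
        !(!V -> (Z || (Z && U))): α-rule — add !V, !(Z || (Z && U)).
        !(Z || (Z && U)): α-rule — add !Z, !(Z && U).
        (Z -> X): β-rule — branch into !Z  //  X.
          branch 2.1.1 (add !Z):
            !(!U && !W): β-rule — branch into !!U  //  !!W.
              branch 2.1.1.1 (add !!U):
                !(Z && U): β-rule — branch into !Z  //  !U.
                  branch 2.1.1.1.1 (add !Z):
                    ○ open, literals {U=1, V=0, X=1, Z=0}.
                  branch 2.1.1.1.2 (add !U):
                    × closes — contains both U and !U.
              branch 2.1.1.2 (add !!W):
                !(Z && U): β-rule — branch into !Z  //  !U.
                  branch 2.1.1.2.1 (add !Z):
                    ○ open, literals {V=0, W=1, X=1, Z=0}.
                  branch 2.1.1.2.2 (add !U):
                    ○ open, literals {U=0, V=0, W=1, X=1, Z=0}.
          branch 2.1.2 (add X):
            !(!U && !W): β-rule — branch into !!U  //  !!W.
              branch 2.1.2.1 (add !!U):
                !(Z && U): β-rule — branch into !Z  //  !U.
                  branch 2.1.2.1.1 (add !Z):
                    ○ open, literals {U=1, V=0, X=1, Z=0}.
                  branch 2.1.2.1.2 (add !U):
                    × closes — contains both U and !U.
              branch 2.1.2.2 (add !!W):
                !(Z && U): β-rule — branch into !Z  //  !U.
                  branch 2.1.2.2.1 (add !Z):
                    ○ open, literals {V=0, W=1, X=1, Z=0}.
                  branch 2.1.2.2.2 (add !U):
                    ○ open, literals {U=0, V=0, W=1, X=1, Z=0}.
      branch 2.2 (add !X, (!V -> (Z || (Z && U)))):
        (Z -> X): β-rule — branch into !Z  //  X.
          branch 2.2.1 (add !Z):
            !(!U && !W): β-rule — branch into !!U  //  !!W.
              branch 2.2.1.1 (add !!U):
                (!V -> (Z || (Z && U))): β-rule — branch into !!V  //  (Z || (Z && U)).
                  branch 2.2.1.1.1 (add !!V):
                    × closes — contains both V and !V.
                  branch 2.2.1.1.2 (add (Z || (Z && U))):
                    (Z || (Z && U)): β-rule — branch into Z  //  (Z && U).
                      branch 2.2.1.1.2.1 (add Z):
                        × closes — contains both Z and !Z.
                      branch 2.2.1.1.2.2 (add (Z && U)):
                        (Z && U): α-rule — add Z, U.
                        × closes — contains both Z and !Z.
              branch 2.2.1.2 (add !!W):
                (!V -> (Z || (Z && U))): β-rule — branch into !!V  //  (Z || (Z && U)).
                  branch 2.2.1.2.1 (add !!V):
                    × closes — contains both V and !V.
                  branch 2.2.1.2.2 (add (Z || (Z && U))):
                    (Z || (Z && U)): β-rule — branch into Z  //  (Z && U).
                      branch 2.2.1.2.2.1 (add Z):
                        × closes — contains both Z and !Z.
                      branch 2.2.1.2.2.2 (add (Z && U)):
                        (Z && U): α-rule — add Z, U.
                        × closes — contains both Z and !Z.
          branch 2.2.2 (add X):
            × closes — contains both X and !X.
12 branches closed, 12 open.
Each open branch fixes some atoms; the unmentioned ones are free. Counting distinct full assignments: branch {V=1, X=0, Z=1} (Y, W, U) contributes 8 new; branch {U=0, V=1, W=0} (X, Y, Z) contributes 6 new; branch {U=0, V=1, W=0, X=1} (Y, Z) contributes 0 new; branch {U=0, W=0, X=1, Z=1} (Y, V) contributes 2 new; branch {U=0, V=0, W=0, X=0, Z=0} (Y) contributes 2 new; branch {U=0, V=0, W=0, X=0, Z=0} (Y) contributes 0 new; branch {U=1, V=0, X=1, Z=0} (Y, W) contributes 4 new; branch {V=0, W=1, X=1, Z=0} (Y, U) contributes 2 new; branch {U=0, V=0, W=1, X=1, Z=0} (Y) contributes 0 new; branch {U=1, V=0, X=1, Z=0} (Y, W) contributes 0 new; branch {V=0, W=1, X=1, Z=0} (Y, U) contributes 0 new; branch {U=0, V=0, W=1, X=1, Z=0} (Y) contributes 0 new. Total: 24.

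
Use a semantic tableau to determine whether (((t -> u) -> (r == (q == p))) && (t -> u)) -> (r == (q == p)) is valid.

Valid

Assume the negation and expand:
Initial set: {!((((t -> u) -> (r == (q == p))) && (t -> u)) -> (r == (q == p)))}.
!((((t -> u) -> (r == (q == p))) && (t -> u)) -> (r == (q == p))): α-rule — add (((t -> u) -> (r == (q == p))) && (t -> u)), !(r == (q == p)).
(((t -> u) -> (r == (q == p))) && (t -> u)): α-rule — add ((t -> u) -> (r == (q == p))), (t -> u).
!(r == (q == p)): β-rule — branch into r, !(q == p)  //  !r, (q == p).
  branch 1 (add r, !(q == p)):
    ((t -> u) -> (r == (q == p))): β-rule — branch into !(t -> u)  //  (r == (q == p)).
      branch 1.1 (add !(t -> u)):
        !(t -> u): α-rule — add t, !u.
        (t -> u): β-rule — branch into !t  //  u.
          branch 1.1.1 (add !t):
            × closes — contains both t and !t.
          branch 1.1.2 (add u):
            × closes — contains both u and !u.
      branch 1.2 (add (r == (q == p))):
        (t -> u): β-rule — branch into !t  //  u.
          branch 1.2.1 (add !t):
            !(q == p): β-rule — branch into q, !p  //  !q, p.
              branch 1.2.1.1 (add q, !p):
                (r == (q == p)): β-rule — branch into r, (q == p)  //  !r, !(q == p).
                  branch 1.2.1.1.1 (add r, (q == p)):
                    (q == p): β-rule — branch into q, p  //  !q, !p.
                      branch 1.2.1.1.1.1 (add q, p):
                        × closes — contains both p and !p.
                      branch 1.2.1.1.1.2 (add !q, !p):
                        × closes — contains both q and !q.
                  branch 1.2.1.1.2 (add !r, !(q == p)):
                    × closes — contains both r and !r.
              branch 1.2.1.2 (add !q, p):
                (r == (q == p)): β-rule — branch into r, (q == p)  //  !r, !(q == p).
                  branch 1.2.1.2.1 (add r, (q == p)):
                    (q == p): β-rule — branch into q, p  //  !q, !p.
                      branch 1.2.1.2.1.1 (add q, p):
                        × closes — contains both q and !q.
                      branch 1.2.1.2.1.2 (add !q, !p):
                        × closes — contains both p and !p.
                  branch 1.2.1.2.2 (add !r, !(q == p)):
                    × closes — contains both r and !r.
          branch 1.2.2 (add u):
            !(q == p): β-rule — branch into q, !p  //  !q, p.
              branch 1.2.2.1 (add q, !p):
                (r == (q == p)): β-rule — branch into r, (q == p)  //  !r, !(q == p).
                  branch 1.2.2.1.1 (add r, (q == p)):
                    (q == p): β-rule — branch into q, p  //  !q, !p.
                      branch 1.2.2.1.1.1 (add q, p):
                        × closes — contains both p and !p.
                      branch 1.2.2.1.1.2 (add !q, !p):
                        × closes — contains both q and !q.
                  branch 1.2.2.1.2 (add !r, !(q == p)):
                    × closes — contains both r and !r.
              branch 1.2.2.2 (add !q, p):
                (r == (q == p)): β-rule — branch into r, (q == p)  //  !r, !(q == p).
                  branch 1.2.2.2.1 (add r, (q == p)):
                    (q == p): β-rule — branch into q, p  //  !q, !p.
                      branch 1.2.2.2.1.1 (add q, p):
                        × closes — contains both q and !q.
                      branch 1.2.2.2.1.2 (add !q, !p):
                        × closes — contains both p and !p.
                  branch 1.2.2.2.2 (add !r, !(q == p)):
                    × closes — contains both r and !r.
  branch 2 (add !r, (q == p)):
    ((t -> u) -> (r == (q == p))): β-rule — branch into !(t -> u)  //  (r == (q == p)).
      branch 2.1 (add !(t -> u)):
        !(t -> u): α-rule — add t, !u.
        (t -> u): β-rule — branch into !t  //  u.
          branch 2.1.1 (add !t):
            × closes — contains both t and !t.
          branch 2.1.2 (add u):
            × closes — contains both u and !u.
      branch 2.2 (add (r == (q == p))):
        (t -> u): β-rule — branch into !t  //  u.
          branch 2.2.1 (add !t):
            (q == p): β-rule — branch into q, p  //  !q, !p.
              branch 2.2.1.1 (add q, p):
                (r == (q == p)): β-rule — branch into r, (q == p)  //  !r, !(q == p).
                  branch 2.2.1.1.1 (add r, (q == p)):
                    × closes — contains both r and !r.
                  branch 2.2.1.1.2 (add !r, !(q == p)):
                    !(q == p): β-rule — branch into q, !p  //  !q, p.
                      branch 2.2.1.1.2.1 (add q, !p):
                        × closes — contains both p and !p.
                      branch 2.2.1.1.2.2 (add !q, p):
                        × closes — contains both q and !q.
              branch 2.2.1.2 (add !q, !p):
                (r == (q == p)): β-rule — branch into r, (q == p)  //  !r, !(q == p).
                  branch 2.2.1.2.1 (add r, (q == p)):
                    × closes — contains both r and !r.
                  branch 2.2.1.2.2 (add !r, !(q == p)):
                    !(q == p): β-rule — branch into q, !p  //  !q, p.
                      branch 2.2.1.2.2.1 (add q, !p):
                        × closes — contains both q and !q.
                      branch 2.2.1.2.2.2 (add !q, p):
                        × closes — contains both p and !p.
          branch 2.2.2 (add u):
            (q == p): β-rule — branch into q, p  //  !q, !p.
              branch 2.2.2.1 (add q, p):
                (r == (q == p)): β-rule — branch into r, (q == p)  //  !r, !(q == p).
                  branch 2.2.2.1.1 (add r, (q == p)):
                    × closes — contains both r and !r.
                  branch 2.2.2.1.2 (add !r, !(q == p)):
                    !(q == p): β-rule — branch into q, !p  //  !q, p.
                      branch 2.2.2.1.2.1 (add q, !p):
                        × closes — contains both p and !p.
                      branch 2.2.2.1.2.2 (add !q, p):
                        × closes — contains both q and !q.
              branch 2.2.2.2 (add !q, !p):
                (r == (q == p)): β-rule — branch into r, (q == p)  //  !r, !(q == p).
                  branch 2.2.2.2.1 (add r, (q == p)):
                    × closes — contains both r and !r.
                  branch 2.2.2.2.2 (add !r, !(q == p)):
                    !(q == p): β-rule — branch into q, !p  //  !q, p.
                      branch 2.2.2.2.2.1 (add q, !p):
                        × closes — contains both q and !q.
                      branch 2.2.2.2.2.2 (add !q, p):
                        × closes — contains both p and !p.
All 28 branches close.
Every branch closed, so the negation is unsatisfiable and the formula is valid.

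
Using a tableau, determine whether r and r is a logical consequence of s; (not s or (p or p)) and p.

No

Initial set: {s; ((not s or (p or p)) and p); not (r and r)}.
((not s or (p or p)) and p): α-rule — add (not s or (p or p)), p.
not (r and r): β-rule — branch into not r  //  not r.
  branch 1 (add not r):
    (not s or (p or p)): β-rule — branch into not s  //  (p or p).
      branch 1.1 (add not s):
        × closes — contains both s and not s.
      branch 1.2 (add (p or p)):
        (p or p): β-rule — branch into p  //  p.
          branch 1.2.1 (add p):
            ○ open, literals {p=T, r=F, s=T}.
          branch 1.2.2 (add p):
            ○ open, literals {p=T, r=F, s=T}.
  branch 2 (add not r):
    (not s or (p or p)): β-rule — branch into not s  //  (p or p).
      branch 2.1 (add not s):
        × closes — contains both s and not s.
      branch 2.2 (add (p or p)):
        (p or p): β-rule — branch into p  //  p.
          branch 2.2.1 (add p):
            ○ open, literals {p=T, r=F, s=T}.
          branch 2.2.2 (add p):
            ○ open, literals {p=T, r=F, s=T}.
2 branches closed, 4 open.
An open branch gives a countermodel: p=T, r=F, s=T (unmentioned atoms arbitrary); the premises hold there but the conclusion fails.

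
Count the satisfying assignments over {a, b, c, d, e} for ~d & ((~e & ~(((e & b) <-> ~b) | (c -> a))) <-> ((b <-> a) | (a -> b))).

5

Initial set: {(~d & ((~e & ~(((e & b) <-> ~b) | (c -> a))) <-> ((b <-> a) | (a -> b))))}.
(~d & ((~e & ~(((e & b) <-> ~b) | (c -> a))) <-> ((b <-> a) | (a -> b)))): α-rule — add ~d, ((~e & ~(((e & b) <-> ~b) | (c -> a))) <-> ((b <-> a) | (a -> b))).
((~e & ~(((e & b) <-> ~b) | (c -> a))) <-> ((b <-> a) | (a -> b))): β-rule — branch into (~e & ~(((e & b) <-> ~b) | (c -> a))), ((b <-> a) | (a -> b))  //  ~(~e & ~(((e & b) <-> ~b) | (c -> a))), ~((b <-> a) | (a -> b)).
  branch 1 (add (~e & ~(((e & b) <-> ~b) | (c -> a))), ((b <-> a) | (a -> b))):
    (~e & ~(((e & b) <-> ~b) | (c -> a))): α-rule — add ~e, ~(((e & b) <-> ~b) | (c -> a)).
    ~(((e & b) <-> ~b) | (c -> a)): α-rule — add ~((e & b) <-> ~b), ~(c -> a).
    ~(c -> a): α-rule — add c, ~a.
    ((b <-> a) | (a -> b)): β-rule — branch into (b <-> a)  //  (a -> b).
      branch 1.1 (add (b <-> a)):
        ~((e & b) <-> ~b): β-rule — branch into (e & b), ~~b  //  ~(e & b), ~b.
          branch 1.1.1 (add (e & b), ~~b):
            (e & b): α-rule — add e, b.
            × closes — contains both e and ~e.
          branch 1.1.2 (add ~(e & b), ~b):
            (b <-> a): β-rule — branch into b, a  //  ~b, ~a.
              branch 1.1.2.1 (add b, a):
                × closes — contains both b and ~b.
              branch 1.1.2.2 (add ~b, ~a):
                ~(e & b): β-rule — branch into ~e  //  ~b.
                  branch 1.1.2.2.1 (add ~e):
                    ○ open, literals {a=0, b=0, c=1, d=0, e=0}.
                  branch 1.1.2.2.2 (add ~b):
                    ○ open, literals {a=0, b=0, c=1, d=0, e=0}.
      branch 1.2 (add (a -> b)):
        ~((e & b) <-> ~b): β-rule — branch into (e & b), ~~b  //  ~(e & b), ~b.
          branch 1.2.1 (add (e & b), ~~b):
            (e & b): α-rule — add e, b.
            × closes — contains both e and ~e.
          branch 1.2.2 (add ~(e & b), ~b):
            (a -> b): β-rule — branch into ~a  //  b.
              branch 1.2.2.1 (add ~a):
                ~(e & b): β-rule — branch into ~e  //  ~b.
                  branch 1.2.2.1.1 (add ~e):
                    ○ open, literals {a=0, b=0, c=1, d=0, e=0}.
                  branch 1.2.2.1.2 (add ~b):
                    ○ open, literals {a=0, b=0, c=1, d=0, e=0}.
              branch 1.2.2.2 (add b):
                × closes — contains both b and ~b.
  branch 2 (add ~(~e & ~(((e & b) <-> ~b) | (c -> a))), ~((b <-> a) | (a -> b))):
    ~((b <-> a) | (a -> b)): α-rule — add ~(b <-> a), ~(a -> b).
    ~(a -> b): α-rule — add a, ~b.
    ~(~e & ~(((e & b) <-> ~b) | (c -> a))): β-rule — branch into ~~e  //  ~~(((e & b) <-> ~b) | (c -> a)).
      branch 2.1 (add ~~e):
        ~(b <-> a): β-rule — branch into b, ~a  //  ~b, a.
          branch 2.1.1 (add b, ~a):
            × closes — contains both b and ~b.
          branch 2.1.2 (add ~b, a):
            ○ open, literals {a=1, b=0, d=0, e=1}.
      branch 2.2 (add ~~(((e & b) <-> ~b) | (c -> a))):
        ~(b <-> a): β-rule — branch into b, ~a  //  ~b, a.
          branch 2.2.1 (add b, ~a):
            × closes — contains both b and ~b.
          branch 2.2.2 (add ~b, a):
            ~~(((e & b) <-> ~b) | (c -> a)): β-rule — branch into ((e & b) <-> ~b)  //  (c -> a).
              branch 2.2.2.1 (add ((e & b) <-> ~b)):
                ((e & b) <-> ~b): β-rule — branch into (e & b), ~b  //  ~(e & b), ~~b.
                  branch 2.2.2.1.1 (add (e & b), ~b):
                    (e & b): α-rule — add e, b.
                    × closes — contains both b and ~b.
                  branch 2.2.2.1.2 (add ~(e & b), ~~b):
                    × closes — contains both b and ~b.
              branch 2.2.2.2 (add (c -> a)):
                (c -> a): β-rule — branch into ~c  //  a.
                  branch 2.2.2.2.1 (add ~c):
                    ○ open, literals {a=1, b=0, c=0, d=0}.
                  branch 2.2.2.2.2 (add a):
                    ○ open, literals {a=1, b=0, d=0}.
8 branches closed, 7 open.
Each open branch fixes some atoms; the unmentioned ones are free. Counting distinct full assignments: branch {a=0, b=0, c=1, d=0, e=0} (none free) contributes 1 new; branch {a=0, b=0, c=1, d=0, e=0} (none free) contributes 0 new; branch {a=0, b=0, c=1, d=0, e=0} (none free) contributes 0 new; branch {a=0, b=0, c=1, d=0, e=0} (none free) contributes 0 new; branch {a=1, b=0, d=0, e=1} (c) contributes 2 new; branch {a=1, b=0, c=0, d=0} (e) contributes 1 new; branch {a=1, b=0, d=0} (c, e) contributes 1 new. Total: 5.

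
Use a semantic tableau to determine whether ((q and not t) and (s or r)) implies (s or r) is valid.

Valid

Assume the negation and expand:
Initial set: {not (((q and not t) and (s or r)) implies (s or r))}.
not (((q and not t) and (s or r)) implies (s or r)): α-rule — add ((q and not t) and (s or r)), not (s or r).
((q and not t) and (s or r)): α-rule — add (q and not t), (s or r).
not (s or r): α-rule — add not s, not r.
(q and not t): α-rule — add q, not t.
(s or r): β-rule — branch into s  //  r.
  branch 1 (add s):
    × closes — contains both s and not s.
  branch 2 (add r):
    × closes — contains both r and not r.
All 2 branches close.
Every branch closed, so the negation is unsatisfiable and the formula is valid.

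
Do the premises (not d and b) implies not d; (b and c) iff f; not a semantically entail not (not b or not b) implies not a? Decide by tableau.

Yes

Initial set: {((not d and b) implies not d); ((b and c) iff f); not a; not (not (not b or not b) implies not a)}.
not (not (not b or not b) implies not a): α-rule — add not (not b or not b), not not a.
× closes — contains both a and not a.
All 1 branch closes.
Every branch closed, so the premises entail the conclusion.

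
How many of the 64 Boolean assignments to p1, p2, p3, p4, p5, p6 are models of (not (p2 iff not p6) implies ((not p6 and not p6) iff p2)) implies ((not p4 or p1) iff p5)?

48

Initial set: {T ((not (p2 iff not p6) implies ((not p6 and not p6) iff p2)) implies ((not p4 or p1) iff p5))}.
T ((not (p2 iff not p6) implies ((not p6 and not p6) iff p2)) implies ((not p4 or p1) iff p5)): β-rule — branch into F (not (p2 iff not p6) implies ((not p6 and not p6) iff p2))  //  T ((not p4 or p1) iff p5).
  branch 1 (add F (not (p2 iff not p6) implies ((not p6 and not p6) iff p2))):
    F (not (p2 iff not p6) implies ((not p6 and not p6) iff p2)): α-rule — add T not (p2 iff not p6), F ((not p6 and not p6) iff p2).
    T not (p2 iff not p6): β-rule — branch into T p2, F not p6  //  F p2, T not p6.
      branch 1.1 (add T p2, F not p6):
        F ((not p6 and not p6) iff p2): β-rule — branch into T (not p6 and not p6), F p2  //  F (not p6 and not p6), T p2.
          branch 1.1.1 (add T (not p6 and not p6), F p2):
            × closes — contains both p2 and not p2.
          branch 1.1.2 (add F (not p6 and not p6), T p2):
            F (not p6 and not p6): β-rule — branch into F not p6  //  F not p6.
              branch 1.1.2.1 (add F not p6):
                ○ open, literals {p2=1, p6=1}.
              branch 1.1.2.2 (add F not p6):
                ○ open, literals {p2=1, p6=1}.
      branch 1.2 (add F p2, T not p6):
        F ((not p6 and not p6) iff p2): β-rule — branch into T (not p6 and not p6), F p2  //  F (not p6 and not p6), T p2.
          branch 1.2.1 (add T (not p6 and not p6), F p2):
            T (not p6 and not p6): α-rule — add T not p6, T not p6.
            ○ open, literals {p2=0, p6=0}.
          branch 1.2.2 (add F (not p6 and not p6), T p2):
            × closes — contains both p2 and not p2.
  branch 2 (add T ((not p4 or p1) iff p5)):
    T ((not p4 or p1) iff p5): β-rule — branch into T (not p4 or p1), T p5  //  F (not p4 or p1), F p5.
      branch 2.1 (add T (not p4 or p1), T p5):
        T (not p4 or p1): β-rule — branch into T not p4  //  T p1.
          branch 2.1.1 (add T not p4):
            ○ open, literals {p4=0, p5=1}.
          branch 2.1.2 (add T p1):
            ○ open, literals {p1=1, p5=1}.
      branch 2.2 (add F (not p4 or p1), F p5):
        F (not p4 or p1): α-rule — add F not p4, F p1.
        ○ open, literals {p1=0, p4=1, p5=0}.
2 branches closed, 6 open.
Each open branch fixes some atoms; the unmentioned ones are free. Counting distinct full assignments: branch {p2=1, p6=1} (p1, p3, p4, p5) contributes 16 new; branch {p2=1, p6=1} (p1, p3, p4, p5) contributes 0 new; branch {p2=0, p6=0} (p1, p3, p4, p5) contributes 16 new; branch {p4=0, p5=1} (p1, p2, p3, p6) contributes 8 new; branch {p1=1, p5=1} (p2, p3, p4, p6) contributes 4 new; branch {p1=0, p4=1, p5=0} (p2, p3, p6) contributes 4 new. Total: 48.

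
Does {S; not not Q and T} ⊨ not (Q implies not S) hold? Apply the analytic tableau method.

Yes

Initial set: {S; (not not Q and T); not not (Q implies not S)}.
(not not Q and T): α-rule — add not not Q, T.
not not Q: drop double negation, giving Q.
not not (Q implies not S): β-rule — branch into not Q  //  not S.
  branch 1 (add not Q):
    × closes — contains both Q and not Q.
  branch 2 (add not S):
    × closes — contains both S and not S.
All 2 branches close.
Every branch closed, so the premises entail the conclusion.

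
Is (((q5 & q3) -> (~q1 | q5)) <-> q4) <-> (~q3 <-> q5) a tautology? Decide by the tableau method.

Not valid

Assume the negation and expand:
Initial set: {~((((q5 & q3) -> (~q1 | q5)) <-> q4) <-> (~q3 <-> q5))}.
~((((q5 & q3) -> (~q1 | q5)) <-> q4) <-> (~q3 <-> q5)): β-rule — branch into (((q5 & q3) -> (~q1 | q5)) <-> q4), ~(~q3 <-> q5)  //  ~(((q5 & q3) -> (~q1 | q5)) <-> q4), (~q3 <-> q5).
  branch 1 (add (((q5 & q3) -> (~q1 | q5)) <-> q4), ~(~q3 <-> q5)):
    (((q5 & q3) -> (~q1 | q5)) <-> q4): β-rule — branch into ((q5 & q3) -> (~q1 | q5)), q4  //  ~((q5 & q3) -> (~q1 | q5)), ~q4.
      branch 1.1 (add ((q5 & q3) -> (~q1 | q5)), q4):
        ~(~q3 <-> q5): β-rule — branch into ~q3, ~q5  //  ~~q3, q5.
          branch 1.1.1 (add ~q3, ~q5):
            ((q5 & q3) -> (~q1 | q5)): β-rule — branch into ~(q5 & q3)  //  (~q1 | q5).
              branch 1.1.1.1 (add ~(q5 & q3)):
                ~(q5 & q3): β-rule — branch into ~q5  //  ~q3.
                  branch 1.1.1.1.1 (add ~q5):
                    ○ open, literals {q3=0, q4=1, q5=0}.
                  branch 1.1.1.1.2 (add ~q3):
                    ○ open, literals {q3=0, q4=1, q5=0}.
              branch 1.1.1.2 (add (~q1 | q5)):
                (~q1 | q5): β-rule — branch into ~q1  //  q5.
                  branch 1.1.1.2.1 (add ~q1):
                    ○ open, literals {q1=0, q3=0, q4=1, q5=0}.
                  branch 1.1.1.2.2 (add q5):
                    × closes — contains both q5 and ~q5.
          branch 1.1.2 (add ~~q3, q5):
            ((q5 & q3) -> (~q1 | q5)): β-rule — branch into ~(q5 & q3)  //  (~q1 | q5).
              branch 1.1.2.1 (add ~(q5 & q3)):
                ~(q5 & q3): β-rule — branch into ~q5  //  ~q3.
                  branch 1.1.2.1.1 (add ~q5):
                    × closes — contains both q5 and ~q5.
                  branch 1.1.2.1.2 (add ~q3):
                    × closes — contains both q3 and ~q3.
              branch 1.1.2.2 (add (~q1 | q5)):
                (~q1 | q5): β-rule — branch into ~q1  //  q5.
                  branch 1.1.2.2.1 (add ~q1):
                    ○ open, literals {q1=0, q3=1, q4=1, q5=1}.
                  branch 1.1.2.2.2 (add q5):
                    ○ open, literals {q3=1, q4=1, q5=1}.
      branch 1.2 (add ~((q5 & q3) -> (~q1 | q5)), ~q4):
        ~((q5 & q3) -> (~q1 | q5)): α-rule — add (q5 & q3), ~(~q1 | q5).
        (q5 & q3): α-rule — add q5, q3.
        ~(~q1 | q5): α-rule — add ~~q1, ~q5.
        × closes — contains both q5 and ~q5.
  branch 2 (add ~(((q5 & q3) -> (~q1 | q5)) <-> q4), (~q3 <-> q5)):
    ~(((q5 & q3) -> (~q1 | q5)) <-> q4): β-rule — branch into ((q5 & q3) -> (~q1 | q5)), ~q4  //  ~((q5 & q3) -> (~q1 | q5)), q4.
      branch 2.1 (add ((q5 & q3) -> (~q1 | q5)), ~q4):
        (~q3 <-> q5): β-rule — branch into ~q3, q5  //  ~~q3, ~q5.
          branch 2.1.1 (add ~q3, q5):
            ((q5 & q3) -> (~q1 | q5)): β-rule — branch into ~(q5 & q3)  //  (~q1 | q5).
              branch 2.1.1.1 (add ~(q5 & q3)):
                ~(q5 & q3): β-rule — branch into ~q5  //  ~q3.
                  branch 2.1.1.1.1 (add ~q5):
                    × closes — contains both q5 and ~q5.
                  branch 2.1.1.1.2 (add ~q3):
                    ○ open, literals {q3=0, q4=0, q5=1}.
              branch 2.1.1.2 (add (~q1 | q5)):
                (~q1 | q5): β-rule — branch into ~q1  //  q5.
                  branch 2.1.1.2.1 (add ~q1):
                    ○ open, literals {q1=0, q3=0, q4=0, q5=1}.
                  branch 2.1.1.2.2 (add q5):
                    ○ open, literals {q3=0, q4=0, q5=1}.
          branch 2.1.2 (add ~~q3, ~q5):
            ((q5 & q3) -> (~q1 | q5)): β-rule — branch into ~(q5 & q3)  //  (~q1 | q5).
              branch 2.1.2.1 (add ~(q5 & q3)):
                ~(q5 & q3): β-rule — branch into ~q5  //  ~q3.
                  branch 2.1.2.1.1 (add ~q5):
                    ○ open, literals {q3=1, q4=0, q5=0}.
                  branch 2.1.2.1.2 (add ~q3):
                    × closes — contains both q3 and ~q3.
              branch 2.1.2.2 (add (~q1 | q5)):
                (~q1 | q5): β-rule — branch into ~q1  //  q5.
                  branch 2.1.2.2.1 (add ~q1):
                    ○ open, literals {q1=0, q3=1, q4=0, q5=0}.
                  branch 2.1.2.2.2 (add q5):
                    × closes — contains both q5 and ~q5.
      branch 2.2 (add ~((q5 & q3) -> (~q1 | q5)), q4):
        ~((q5 & q3) -> (~q1 | q5)): α-rule — add (q5 & q3), ~(~q1 | q5).
        (q5 & q3): α-rule — add q5, q3.
        ~(~q1 | q5): α-rule — add ~~q1, ~q5.
        × closes — contains both q5 and ~q5.
8 branches closed, 10 open.
An open branch gives a countermodel: q3=0, q4=1, q5=0 (unmentioned atoms arbitrary); under it the original formula is false.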